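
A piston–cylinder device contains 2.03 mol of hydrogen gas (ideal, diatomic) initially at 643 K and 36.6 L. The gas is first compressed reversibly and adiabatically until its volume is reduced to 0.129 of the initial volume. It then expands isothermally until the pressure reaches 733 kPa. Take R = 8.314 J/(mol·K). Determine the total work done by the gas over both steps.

13900 J

P₁ = nRT₁/V₁ = 2.03×8.314×643/36.6 = 297 kPa.
Step 1 — Adiabatic: TV^(γ−1) = const ⇒ T₂ = 643×(7.75)^0.400 = 1460 K; PV^γ = const ⇒ P₂ = 5210 kPa.
ΔU = nCvΔT = 2.03×20.8×(1460−643) = 34400 J.
Q = 0 for an adiabatic process, so W = −ΔU = -34400 J.
State after step 1: P = 5210 kPa, V = 4.72 L, T = 1460 K.
Step 2 — Isothermal: T stays 1460 K; PV = const ⇒ V₂ = 33.6 L, P₂ = 733 kPa.
ΔU = 0 (ideal gas, T constant).
W = nRT ln(V₂/V₁) = 2.03×8.314×1460×ln(7.11) = 48300 J.
Q = ΔU + W = 48300 J.
Net over both steps: W = 13900 J, Q = 48300 J, ΔU = 34400 J.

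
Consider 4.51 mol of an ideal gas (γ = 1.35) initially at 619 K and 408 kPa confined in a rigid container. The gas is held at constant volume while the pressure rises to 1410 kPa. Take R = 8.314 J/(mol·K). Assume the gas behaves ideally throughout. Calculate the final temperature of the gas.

2140 K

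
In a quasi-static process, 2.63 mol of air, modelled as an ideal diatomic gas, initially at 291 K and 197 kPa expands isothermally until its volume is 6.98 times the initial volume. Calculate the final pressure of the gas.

28.2 kPa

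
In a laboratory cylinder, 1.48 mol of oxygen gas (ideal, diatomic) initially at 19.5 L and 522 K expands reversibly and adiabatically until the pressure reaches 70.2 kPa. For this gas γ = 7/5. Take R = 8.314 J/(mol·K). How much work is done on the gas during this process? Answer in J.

-5730 J

P₁ = nRT₁/V₁ = 1.48×8.314×522/19.5 = 329 kPa.
Adiabatic: T₂/T₁ = (P₂/P₁)^((γ−1)/γ) ⇒ T₂ = 522×(0.213)^0.286 = 336 K; V₂ = 58.8 L.
ΔU = nCvΔT = 1.48×20.8×(336−522) = -5730 J.
Q = 0 for an adiabatic process, so W = −ΔU = 5730 J.
Work done on the gas = −W_by = -5730 J.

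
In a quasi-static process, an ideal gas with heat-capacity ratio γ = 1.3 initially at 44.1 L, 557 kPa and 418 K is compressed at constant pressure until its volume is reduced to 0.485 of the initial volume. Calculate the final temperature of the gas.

203 K

Isobaric: P stays 557 kPa; V/T = const ⇒ T₂ = 203 K, V₂ = 21.4 L.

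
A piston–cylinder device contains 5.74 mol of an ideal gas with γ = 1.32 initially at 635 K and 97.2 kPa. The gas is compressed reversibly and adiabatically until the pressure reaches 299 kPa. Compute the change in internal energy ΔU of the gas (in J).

29700 J

V₁ = nRT₁/P₁ = 5.74×8.314×635/97.2 = 312 L.
Adiabatic: T₂/T₁ = (P₂/P₁)^((γ−1)/γ) ⇒ T₂ = 635×(3.08)^0.242 = 834 K; V₂ = 133 L.
For an ideal gas ΔU = nCvΔT with Cv = R/(γ−1) = 26.0 J/(mol·K).
ΔU = 5.74×26.0×(834−635) = 29700 J.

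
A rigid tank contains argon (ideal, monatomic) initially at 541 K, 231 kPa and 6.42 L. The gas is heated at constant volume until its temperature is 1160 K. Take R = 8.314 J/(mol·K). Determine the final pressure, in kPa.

Isochoric: V stays 6.42 L; P/T = const ⇒ T₂ = 1160 K, P₂ = 495 kPa.

495 kPa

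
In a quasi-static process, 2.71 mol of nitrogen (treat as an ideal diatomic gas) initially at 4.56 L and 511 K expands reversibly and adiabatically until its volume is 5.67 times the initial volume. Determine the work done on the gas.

-14400 J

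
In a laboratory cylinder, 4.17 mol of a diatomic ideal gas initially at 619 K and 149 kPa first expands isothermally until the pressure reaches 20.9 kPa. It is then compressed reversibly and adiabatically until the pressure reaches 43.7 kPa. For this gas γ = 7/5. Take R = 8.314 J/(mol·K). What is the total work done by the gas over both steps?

V₁ = nRT₁/P₁ = 4.17×8.314×619/149 = 144 L.
Step 1 — Isothermal: T stays 619 K; PV = const ⇒ V₂ = 1030 L, P₂ = 20.9 kPa.
ΔU = 0 (ideal gas, T constant).
W = nRT ln(V₂/V₁) = 4.17×8.314×619×ln(7.13) = 42200 J.
Q = ΔU + W = 42200 J.
State after step 1: P = 20.9 kPa, V = 1030 L, T = 619 K.
Step 2 — Adiabatic: T₂/T₁ = (P₂/P₁)^((γ−1)/γ) ⇒ T₂ = 619×(2.09)^0.286 = 764 K; V₂ = 606 L.
ΔU = nCvΔT = 4.17×20.8×(764−619) = 12600 J.
Q = 0 for an adiabatic process, so W = −ΔU = -12600 J.
Net over both steps: W = 29600 J, Q = 42200 J, ΔU = 12600 J.

29600 J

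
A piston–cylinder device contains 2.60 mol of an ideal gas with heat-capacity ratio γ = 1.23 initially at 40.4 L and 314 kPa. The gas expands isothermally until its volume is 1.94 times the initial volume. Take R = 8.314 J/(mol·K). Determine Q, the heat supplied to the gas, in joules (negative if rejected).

8410 J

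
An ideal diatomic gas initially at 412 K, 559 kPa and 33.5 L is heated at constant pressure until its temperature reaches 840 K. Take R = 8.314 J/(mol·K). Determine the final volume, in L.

Isobaric: P stays 559 kPa; V/T = const ⇒ T₂ = 840 K, V₂ = 68.3 L.

68.3 L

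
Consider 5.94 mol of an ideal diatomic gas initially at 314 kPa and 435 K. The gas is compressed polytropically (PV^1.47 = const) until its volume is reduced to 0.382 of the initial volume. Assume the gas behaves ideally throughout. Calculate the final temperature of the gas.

684 K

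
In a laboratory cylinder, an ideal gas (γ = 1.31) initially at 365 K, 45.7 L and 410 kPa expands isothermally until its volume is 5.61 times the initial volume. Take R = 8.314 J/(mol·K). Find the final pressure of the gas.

73.1 kPa

Isothermal: T stays 365 K; PV = const ⇒ V₂ = 256 L, P₂ = 73.1 kPa.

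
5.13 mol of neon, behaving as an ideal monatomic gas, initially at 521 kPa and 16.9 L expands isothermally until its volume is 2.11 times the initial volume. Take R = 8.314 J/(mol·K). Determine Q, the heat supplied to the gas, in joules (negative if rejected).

6570 J

T₁ = P₁V₁/(nR) = 521×16.9/(5.13×8.314) = 206 K.
Isothermal: T stays 206 K; PV = const ⇒ V₂ = 35.7 L, P₂ = 247 kPa.
ΔU = 0 (ideal gas, T constant).
W = nRT ln(V₂/V₁) = 5.13×8.314×206×ln(2.11) = 6570 J.
Q = ΔU + W = 6570 J.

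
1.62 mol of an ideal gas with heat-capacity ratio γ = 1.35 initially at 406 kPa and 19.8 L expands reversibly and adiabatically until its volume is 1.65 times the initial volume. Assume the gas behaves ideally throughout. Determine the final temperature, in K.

501 K

T₁ = P₁V₁/(nR) = 406×19.8/(1.62×8.314) = 597 K.
Adiabatic: TV^(γ−1) = const ⇒ T₂ = 597×(0.606)^0.350 = 501 K; PV^γ = const ⇒ P₂ = 207 kPa.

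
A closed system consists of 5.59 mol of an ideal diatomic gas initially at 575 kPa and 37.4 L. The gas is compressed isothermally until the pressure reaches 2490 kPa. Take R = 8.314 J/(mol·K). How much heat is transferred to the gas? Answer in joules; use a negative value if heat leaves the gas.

T₁ = P₁V₁/(nR) = 575×37.4/(5.59×8.314) = 463 K.
Isothermal: T stays 463 K; PV = const ⇒ V₂ = 8.64 L, P₂ = 2490 kPa.
ΔU = 0 (ideal gas, T constant).
W = nRT ln(V₂/V₁) = 5.59×8.314×463×ln(0.231) = -31500 J.
Q = ΔU + W = -31500 J.

-31500 J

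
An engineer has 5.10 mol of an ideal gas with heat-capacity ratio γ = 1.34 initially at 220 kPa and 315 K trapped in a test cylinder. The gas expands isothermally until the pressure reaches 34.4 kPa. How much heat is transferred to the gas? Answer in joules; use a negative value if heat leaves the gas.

24800 J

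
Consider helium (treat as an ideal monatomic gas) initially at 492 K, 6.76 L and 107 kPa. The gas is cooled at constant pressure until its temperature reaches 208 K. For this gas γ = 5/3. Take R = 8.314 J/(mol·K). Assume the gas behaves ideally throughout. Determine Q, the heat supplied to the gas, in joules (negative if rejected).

-1040 J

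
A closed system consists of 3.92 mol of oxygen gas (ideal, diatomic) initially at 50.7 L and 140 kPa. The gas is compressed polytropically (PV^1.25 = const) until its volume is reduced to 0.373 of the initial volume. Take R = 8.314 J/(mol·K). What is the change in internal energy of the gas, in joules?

4960 J

T₁ = P₁V₁/(nR) = 140×50.7/(3.92×8.314) = 218 K.
Polytropic n=1.25: T₂ = T₁(V₁/V₂)^(n−1) = 218×(2.68)^0.25 = 279 K; P₂ = P₁(V₁/V₂)^n = 480 kPa.
For an ideal gas ΔU = nCvΔT with Cv = (5/2)R = 20.8 J/(mol·K).
ΔU = 3.92×20.8×(279−218) = 4960 J.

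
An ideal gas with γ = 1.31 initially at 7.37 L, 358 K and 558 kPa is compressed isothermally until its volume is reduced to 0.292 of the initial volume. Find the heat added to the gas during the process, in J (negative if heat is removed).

n = P₁V₁/(RT₁) = 558×7.37/(8.314×358) = 1.38 mol.
Isothermal: T stays 358 K; PV = const ⇒ V₂ = 2.15 L, P₂ = 1910 kPa.
ΔU = 0 (ideal gas, T constant).
W = nRT ln(V₂/V₁) = 1.38×8.314×358×ln(0.292) = -5060 J.
Q = ΔU + W = -5060 J.

-5060 J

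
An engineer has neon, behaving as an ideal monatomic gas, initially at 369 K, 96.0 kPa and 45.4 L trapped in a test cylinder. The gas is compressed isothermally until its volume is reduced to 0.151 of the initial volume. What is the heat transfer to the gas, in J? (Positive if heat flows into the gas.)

n = P₁V₁/(RT₁) = 96.0×45.4/(8.314×369) = 1.42 mol.
Isothermal: T stays 369 K; PV = const ⇒ V₂ = 6.86 L, P₂ = 636 kPa.
ΔU = 0 (ideal gas, T constant).
W = nRT ln(V₂/V₁) = 1.42×8.314×369×ln(0.151) = -8240 J.
Q = ΔU + W = -8240 J.

-8240 J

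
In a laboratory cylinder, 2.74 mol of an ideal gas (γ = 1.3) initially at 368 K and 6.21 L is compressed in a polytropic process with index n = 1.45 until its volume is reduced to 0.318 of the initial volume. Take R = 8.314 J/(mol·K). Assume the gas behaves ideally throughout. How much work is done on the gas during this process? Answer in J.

P₁ = nRT₁/V₁ = 2.74×8.314×368/6.21 = 1350 kPa.
Polytropic n=1.45: T₂ = T₁(V₁/V₂)^(n−1) = 368×(3.14)^0.45 = 616 K; P₂ = P₁(V₁/V₂)^n = 7110 kPa.
W = (P₁V₁−P₂V₂)/(n−1) = (1350×6.21−7110×1.97)/0.45 = -12600 J.
Work done on the gas = −W_by = 12600 J.

12600 J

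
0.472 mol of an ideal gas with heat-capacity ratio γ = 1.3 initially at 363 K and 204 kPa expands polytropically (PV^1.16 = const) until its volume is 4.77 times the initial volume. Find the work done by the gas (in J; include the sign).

1970 J

V₁ = nRT₁/P₁ = 0.472×8.314×363/204 = 6.98 L.
Polytropic n=1.16: T₂ = T₁(V₁/V₂)^(n−1) = 363×(0.210)^0.16 = 283 K; P₂ = P₁(V₁/V₂)^n = 33.3 kPa.
W = (P₁V₁−P₂V₂)/(n−1) = (204×6.98−33.3×33.3)/0.16 = 1970 J.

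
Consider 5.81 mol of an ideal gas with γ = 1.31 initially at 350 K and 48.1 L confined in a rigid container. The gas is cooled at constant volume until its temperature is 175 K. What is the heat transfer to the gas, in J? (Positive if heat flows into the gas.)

P₁ = nRT₁/V₁ = 5.81×8.314×350/48.1 = 351 kPa.
Isochoric: V stays 48.1 L; P/T = const ⇒ T₂ = 175 K, P₂ = 176 kPa.
W = 0 (no volume change).
ΔU = nCvΔT = 5.81×26.8×(175−350) = -27300 J.
Q = ΔU = -27300 J.

-27300 J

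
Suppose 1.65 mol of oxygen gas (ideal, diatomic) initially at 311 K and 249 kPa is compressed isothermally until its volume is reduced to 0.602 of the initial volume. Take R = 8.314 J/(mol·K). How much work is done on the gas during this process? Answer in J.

2170 J

V₁ = nRT₁/P₁ = 1.65×8.314×311/249 = 17.1 L.
Isothermal: T stays 311 K; PV = const ⇒ V₂ = 10.3 L, P₂ = 414 kPa.
W = nRT ln(V₂/V₁) = 1.65×8.314×311×ln(0.602) = -2170 J.
Work done on the gas = −W_by = 2170 J.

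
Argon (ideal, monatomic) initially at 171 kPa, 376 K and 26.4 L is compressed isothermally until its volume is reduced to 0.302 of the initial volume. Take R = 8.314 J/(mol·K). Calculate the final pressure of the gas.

566 kPa

Isothermal: T stays 376 K; PV = const ⇒ V₂ = 7.97 L, P₂ = 566 kPa.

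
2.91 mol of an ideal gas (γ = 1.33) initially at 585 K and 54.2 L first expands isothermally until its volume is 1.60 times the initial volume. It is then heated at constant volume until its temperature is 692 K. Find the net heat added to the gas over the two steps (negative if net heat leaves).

P₁ = nRT₁/V₁ = 2.91×8.314×585/54.2 = 261 kPa.
Step 1 — Isothermal: T stays 585 K; PV = const ⇒ V₂ = 86.7 L, P₂ = 163 kPa.
ΔU = 0 (ideal gas, T constant).
W = nRT ln(V₂/V₁) = 2.91×8.314×585×ln(1.60) = 6650 J.
Q = ΔU + W = 6650 J.
State after step 1: P = 163 kPa, V = 86.7 L, T = 585 K.
Step 2 — Isochoric: V stays 86.7 L; P/T = const ⇒ T₂ = 692 K, P₂ = 193 kPa.
W = 0 (no volume change).
ΔU = nCvΔT = 2.91×25.2×(692−585) = 7840 J.
Q = ΔU = 7840 J.
Net over both steps: W = 6650 J, Q = 14500 J, ΔU = 7840 J.

14500 J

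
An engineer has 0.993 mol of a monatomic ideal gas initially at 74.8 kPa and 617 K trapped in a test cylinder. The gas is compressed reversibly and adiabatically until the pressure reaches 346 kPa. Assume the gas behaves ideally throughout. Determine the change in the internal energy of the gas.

6460 J

V₁ = nRT₁/P₁ = 0.993×8.314×617/74.8 = 68.1 L.
Adiabatic: T₂/T₁ = (P₂/P₁)^((γ−1)/γ) ⇒ T₂ = 617×(4.63)^0.400 = 1140 K; V₂ = 27.2 L.
For an ideal gas ΔU = nCvΔT with Cv = (3/2)R = 12.5 J/(mol·K).
ΔU = 0.993×12.5×(1140−617) = 6460 J.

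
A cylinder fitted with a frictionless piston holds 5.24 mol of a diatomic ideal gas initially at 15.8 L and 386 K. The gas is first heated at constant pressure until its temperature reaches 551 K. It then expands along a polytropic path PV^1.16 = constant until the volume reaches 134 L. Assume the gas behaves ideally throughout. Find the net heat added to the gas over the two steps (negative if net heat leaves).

47500 J

P₁ = nRT₁/V₁ = 5.24×8.314×386/15.8 = 1060 kPa.
Step 1 — Isobaric: P stays 1060 kPa; V/T = const ⇒ T₂ = 551 K, V₂ = 22.6 L.
W = PΔV = 1060×(22.6−15.8) kPa·L = 7190 J.
ΔU = nCvΔT = 5.24×20.8×(551−386) = 18000 J.
Q = ΔU + W = nCpΔT = 25200 J.
State after step 1: P = 1060 kPa, V = 22.6 L, T = 551 K.
Step 2 — Polytropic n=1.16: T₂ = T₁(V₁/V₂)^(n−1) = 551×(0.168)^0.16 = 414 K; P₂ = P₁(V₁/V₂)^n = 135 kPa.
W = (P₁V₁−P₂V₂)/(n−1) = (1060×22.6−135×134)/0.16 = 37200 J.
ΔU = nCvΔT = 5.24×20.8×(414−551) = -14900 J.
Q = ΔU + W = 22300 J.
Net over both steps: W = 44400 J, Q = 47500 J, ΔU = 3080 J.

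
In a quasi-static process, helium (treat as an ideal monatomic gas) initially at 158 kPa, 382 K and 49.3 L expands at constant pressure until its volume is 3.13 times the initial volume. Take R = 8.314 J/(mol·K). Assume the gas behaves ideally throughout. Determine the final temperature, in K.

Isobaric: P stays 158 kPa; V/T = const ⇒ T₂ = 1200 K, V₂ = 154 L.

1200 K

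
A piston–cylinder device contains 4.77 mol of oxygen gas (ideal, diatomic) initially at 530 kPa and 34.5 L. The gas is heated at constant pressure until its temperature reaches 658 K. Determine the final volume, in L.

49.2 L

T₁ = P₁V₁/(nR) = 530×34.5/(4.77×8.314) = 461 K.
Isobaric: P stays 530 kPa; V/T = const ⇒ T₂ = 658 K, V₂ = 49.2 L.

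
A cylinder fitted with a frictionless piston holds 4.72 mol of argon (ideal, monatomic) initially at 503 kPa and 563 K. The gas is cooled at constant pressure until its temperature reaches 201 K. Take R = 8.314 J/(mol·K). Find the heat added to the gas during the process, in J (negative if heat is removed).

V₁ = nRT₁/P₁ = 4.72×8.314×563/503 = 43.9 L.
Isobaric: P stays 503 kPa; V/T = const ⇒ T₂ = 201 K, V₂ = 15.7 L.
W = PΔV = 503×(15.7−43.9) kPa·L = -14200 J.
ΔU = nCvΔT = 4.72×12.5×(201−563) = -21300 J.
Q = ΔU + W = nCpΔT = -35500 J.

-35500 J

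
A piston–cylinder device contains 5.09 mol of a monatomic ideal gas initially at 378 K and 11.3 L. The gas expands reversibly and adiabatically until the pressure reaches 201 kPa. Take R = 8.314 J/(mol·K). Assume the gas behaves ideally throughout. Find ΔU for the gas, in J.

-13000 J

P₁ = nRT₁/V₁ = 5.09×8.314×378/11.3 = 1420 kPa.
Adiabatic: T₂/T₁ = (P₂/P₁)^((γ−1)/γ) ⇒ T₂ = 378×(0.142)^0.400 = 173 K; V₂ = 36.5 L.
For an ideal gas ΔU = nCvΔT with Cv = (3/2)R = 12.5 J/(mol·K).
ΔU = 5.09×12.5×(173−378) = -13000 J.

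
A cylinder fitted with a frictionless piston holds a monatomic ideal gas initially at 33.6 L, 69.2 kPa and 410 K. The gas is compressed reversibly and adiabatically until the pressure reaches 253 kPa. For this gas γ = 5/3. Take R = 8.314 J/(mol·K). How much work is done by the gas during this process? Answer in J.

-2370 J

n = P₁V₁/(RT₁) = 69.2×33.6/(8.314×410) = 0.682 mol.
Adiabatic: T₂/T₁ = (P₂/P₁)^((γ−1)/γ) ⇒ T₂ = 410×(3.66)^0.400 = 689 K; V₂ = 15.4 L.
ΔU = nCvΔT = 0.682×12.5×(689−410) = 2370 J.
Q = 0 for an adiabatic process, so W = −ΔU = -2370 J.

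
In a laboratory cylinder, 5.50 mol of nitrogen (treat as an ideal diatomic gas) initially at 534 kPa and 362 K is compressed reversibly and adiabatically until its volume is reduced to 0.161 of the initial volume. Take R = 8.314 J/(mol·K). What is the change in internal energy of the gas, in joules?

44500 J

V₁ = nRT₁/P₁ = 5.50×8.314×362/534 = 31.0 L.
Adiabatic: TV^(γ−1) = const ⇒ T₂ = 362×(6.21)^0.400 = 752 K; PV^γ = const ⇒ P₂ = 6890 kPa.
For an ideal gas ΔU = nCvΔT with Cv = (5/2)R = 20.8 J/(mol·K).
ΔU = 5.50×20.8×(752−362) = 44500 J.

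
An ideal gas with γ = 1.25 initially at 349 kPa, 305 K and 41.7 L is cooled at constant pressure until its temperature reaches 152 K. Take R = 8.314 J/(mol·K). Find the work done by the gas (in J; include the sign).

n = P₁V₁/(RT₁) = 349×41.7/(8.314×305) = 5.74 mol.
Isobaric: P stays 349 kPa; V/T = const ⇒ T₂ = 152 K, V₂ = 20.8 L.
W = PΔV = 349×(20.8−41.7) kPa·L = -7300 J.

-7300 J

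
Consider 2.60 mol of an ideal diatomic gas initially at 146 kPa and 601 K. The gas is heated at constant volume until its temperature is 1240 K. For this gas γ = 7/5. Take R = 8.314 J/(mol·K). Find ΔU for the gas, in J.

V₁ = nRT₁/P₁ = 2.60×8.314×601/146 = 89.0 L.
Isochoric: V stays 89.0 L; P/T = const ⇒ T₂ = 1240 K, P₂ = 301 kPa.
For an ideal gas ΔU = nCvΔT with Cv = (5/2)R = 20.8 J/(mol·K).
ΔU = 2.60×20.8×(1240−601) = 34500 J.

34500 J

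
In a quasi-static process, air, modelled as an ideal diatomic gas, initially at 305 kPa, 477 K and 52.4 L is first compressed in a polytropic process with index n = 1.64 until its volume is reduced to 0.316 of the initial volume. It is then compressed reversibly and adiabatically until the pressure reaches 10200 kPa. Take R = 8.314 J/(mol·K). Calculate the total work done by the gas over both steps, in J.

n = P₁V₁/(RT₁) = 305×52.4/(8.314×477) = 4.03 mol.
Step 1 — Polytropic n=1.64: T₂ = T₁(V₁/V₂)^(n−1) = 477×(3.16)^0.64 = 997 K; P₂ = P₁(V₁/V₂)^n = 2020 kPa.
W = (P₁V₁−P₂V₂)/(n−1) = (305×52.4−2020×16.6)/0.64 = -27200 J.
ΔU = nCvΔT = 4.03×20.8×(997−477) = 43600 J.
Q = ΔU + W = 16300 J.
State after step 1: P = 2020 kPa, V = 16.6 L, T = 997 K.
Step 2 — Adiabatic: T₂/T₁ = (P₂/P₁)^((γ−1)/γ) ⇒ T₂ = 997×(5.06)^0.286 = 1580 K; V₂ = 5.20 L.
ΔU = nCvΔT = 4.03×20.8×(1580−997) = 49200 J.
Q = 0 for an adiabatic process, so W = −ΔU = -49200 J.
Net over both steps: W = -76400 J, Q = 16300 J, ΔU = 92700 J.

-76400 J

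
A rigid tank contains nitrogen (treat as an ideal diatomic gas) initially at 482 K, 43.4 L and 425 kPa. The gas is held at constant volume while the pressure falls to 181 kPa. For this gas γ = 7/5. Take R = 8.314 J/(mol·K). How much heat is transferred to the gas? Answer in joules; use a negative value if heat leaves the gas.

-26500 J

n = P₁V₁/(RT₁) = 425×43.4/(8.314×482) = 4.60 mol.
Isochoric: V stays 43.4 L; P/T = const ⇒ T₂ = 205 K, P₂ = 181 kPa.
W = 0 (no volume change).
ΔU = nCvΔT = 4.60×20.8×(205−482) = -26500 J.
Q = ΔU = -26500 J.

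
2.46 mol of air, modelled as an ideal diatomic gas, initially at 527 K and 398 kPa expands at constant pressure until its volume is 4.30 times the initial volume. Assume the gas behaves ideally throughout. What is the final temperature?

V₁ = nRT₁/P₁ = 2.46×8.314×527/398 = 27.1 L.
Isobaric: P stays 398 kPa; V/T = const ⇒ T₂ = 2270 K, V₂ = 116 L.

2270 K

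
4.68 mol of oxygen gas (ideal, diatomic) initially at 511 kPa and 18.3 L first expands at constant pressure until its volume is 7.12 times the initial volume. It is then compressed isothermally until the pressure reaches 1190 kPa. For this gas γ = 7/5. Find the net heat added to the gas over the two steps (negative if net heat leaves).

T₁ = P₁V₁/(nR) = 511×18.3/(4.68×8.314) = 240 K.
Step 1 — Isobaric: P stays 511 kPa; V/T = const ⇒ T₂ = 1710 K, V₂ = 130 L.
W = PΔV = 511×(130−18.3) kPa·L = 57200 J.
ΔU = nCvΔT = 4.68×20.8×(1710−240) = 143000 J.
Q = ΔU + W = nCpΔT = 200000 J.
State after step 1: P = 511 kPa, V = 130 L, T = 1710 K.
Step 2 — Isothermal: T stays 1710 K; PV = const ⇒ V₂ = 56.0 L, P₂ = 1190 kPa.
ΔU = 0 (ideal gas, T constant).
W = nRT ln(V₂/V₁) = 4.68×8.314×1710×ln(0.429) = -56300 J.
Q = ΔU + W = -56300 J.
Net over both steps: W = 946 J, Q = 144000 J, ΔU = 143000 J.

144000 J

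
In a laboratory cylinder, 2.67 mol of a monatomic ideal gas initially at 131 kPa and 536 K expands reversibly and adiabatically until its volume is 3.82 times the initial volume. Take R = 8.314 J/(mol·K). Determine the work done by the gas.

V₁ = nRT₁/P₁ = 2.67×8.314×536/131 = 90.8 L.
Adiabatic: TV^(γ−1) = const ⇒ T₂ = 536×(0.262)^0.667 = 219 K; PV^γ = const ⇒ P₂ = 14.0 kPa.
ΔU = nCvΔT = 2.67×12.5×(219−536) = -10500 J.
Q = 0 for an adiabatic process, so W = −ΔU = 10500 J.

10500 J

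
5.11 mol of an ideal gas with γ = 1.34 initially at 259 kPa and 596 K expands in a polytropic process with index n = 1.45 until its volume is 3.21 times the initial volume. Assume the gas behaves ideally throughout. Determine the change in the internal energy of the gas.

-30400 J

V₁ = nRT₁/P₁ = 5.11×8.314×596/259 = 97.8 L.
Polytropic n=1.45: T₂ = T₁(V₁/V₂)^(n−1) = 596×(0.312)^0.45 = 353 K; P₂ = P₁(V₁/V₂)^n = 47.7 kPa.
For an ideal gas ΔU = nCvΔT with Cv = R/(γ−1) = 24.5 J/(mol·K).
ΔU = 5.11×24.5×(353−596) = -30400 J.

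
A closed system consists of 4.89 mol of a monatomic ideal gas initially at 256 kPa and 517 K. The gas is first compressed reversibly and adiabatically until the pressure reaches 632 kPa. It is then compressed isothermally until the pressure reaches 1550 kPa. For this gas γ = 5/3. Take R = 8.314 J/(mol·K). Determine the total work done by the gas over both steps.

V₁ = nRT₁/P₁ = 4.89×8.314×517/256 = 82.1 L.
Step 1 — Adiabatic: T₂/T₁ = (P₂/P₁)^((γ−1)/γ) ⇒ T₂ = 517×(2.47)^0.400 = 742 K; V₂ = 47.7 L.
ΔU = nCvΔT = 4.89×12.5×(742−517) = 13700 J.
Q = 0 for an adiabatic process, so W = −ΔU = -13700 J.
State after step 1: P = 632 kPa, V = 47.7 L, T = 742 K.
Step 2 — Isothermal: T stays 742 K; PV = const ⇒ V₂ = 19.5 L, P₂ = 1550 kPa.
ΔU = 0 (ideal gas, T constant).
W = nRT ln(V₂/V₁) = 4.89×8.314×742×ln(0.408) = -27100 J.
Q = ΔU + W = -27100 J.
Net over both steps: W = -40800 J, Q = -27100 J, ΔU = 13700 J.

-40800 J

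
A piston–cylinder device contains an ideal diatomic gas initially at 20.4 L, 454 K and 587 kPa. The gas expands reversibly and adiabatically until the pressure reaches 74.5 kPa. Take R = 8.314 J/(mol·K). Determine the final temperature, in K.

252 K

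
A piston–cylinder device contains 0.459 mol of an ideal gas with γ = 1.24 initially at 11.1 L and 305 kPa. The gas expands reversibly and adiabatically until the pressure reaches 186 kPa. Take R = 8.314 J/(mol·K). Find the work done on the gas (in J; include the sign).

T₁ = P₁V₁/(nR) = 305×11.1/(0.459×8.314) = 887 K.
Adiabatic: T₂/T₁ = (P₂/P₁)^((γ−1)/γ) ⇒ T₂ = 887×(0.610)^0.194 = 806 K; V₂ = 16.5 L.
ΔU = nCvΔT = 0.459×34.6×(806−887) = -1290 J.
Q = 0 for an adiabatic process, so W = −ΔU = 1290 J.
Work done on the gas = −W_by = -1290 J.

-1290 J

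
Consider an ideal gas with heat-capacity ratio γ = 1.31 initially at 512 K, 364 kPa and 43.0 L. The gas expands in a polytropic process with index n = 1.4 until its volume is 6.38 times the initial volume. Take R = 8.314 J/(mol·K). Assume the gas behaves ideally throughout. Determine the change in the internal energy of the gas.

-26400 J

n = P₁V₁/(RT₁) = 364×43.0/(8.314×512) = 3.68 mol.
Polytropic n=1.4: T₂ = T₁(V₁/V₂)^(n−1) = 512×(0.157)^0.40 = 244 K; P₂ = P₁(V₁/V₂)^n = 27.2 kPa.
For an ideal gas ΔU = nCvΔT with Cv = R/(γ−1) = 26.8 J/(mol·K).
ΔU = 3.68×26.8×(244−512) = -26400 J.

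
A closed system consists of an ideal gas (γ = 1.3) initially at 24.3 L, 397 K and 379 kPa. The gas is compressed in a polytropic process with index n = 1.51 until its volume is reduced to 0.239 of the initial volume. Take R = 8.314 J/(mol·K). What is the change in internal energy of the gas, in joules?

33000 J

n = P₁V₁/(RT₁) = 379×24.3/(8.314×397) = 2.79 mol.
Polytropic n=1.51: T₂ = T₁(V₁/V₂)^(n−1) = 397×(4.18)^0.51 = 824 K; P₂ = P₁(V₁/V₂)^n = 3290 kPa.
For an ideal gas ΔU = nCvΔT with Cv = R/(γ−1) = 27.7 J/(mol·K).
ΔU = 2.79×27.7×(824−397) = 33000 J.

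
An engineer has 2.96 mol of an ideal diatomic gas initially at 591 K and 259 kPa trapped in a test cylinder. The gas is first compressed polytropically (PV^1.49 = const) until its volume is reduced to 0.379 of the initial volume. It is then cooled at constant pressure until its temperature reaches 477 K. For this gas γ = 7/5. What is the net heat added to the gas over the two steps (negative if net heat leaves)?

-36700 J

V₁ = nRT₁/P₁ = 2.96×8.314×591/259 = 56.2 L.
Step 1 — Polytropic n=1.49: T₂ = T₁(V₁/V₂)^(n−1) = 591×(2.64)^0.49 = 951 K; P₂ = P₁(V₁/V₂)^n = 1100 kPa.
W = (P₁V₁−P₂V₂)/(n−1) = (259×56.2−1100×21.3)/0.49 = -18100 J.
ΔU = nCvΔT = 2.96×20.8×(951−591) = 22100 J.
Q = ΔU + W = 4060 J.
State after step 1: P = 1100 kPa, V = 21.3 L, T = 951 K.
Step 2 — Isobaric: P stays 1100 kPa; V/T = const ⇒ T₂ = 477 K, V₂ = 10.7 L.
W = PΔV = 1100×(10.7−21.3) kPa·L = -11700 J.
ΔU = nCvΔT = 2.96×20.8×(477−951) = -29100 J.
Q = ΔU + W = nCpΔT = -40800 J.
Net over both steps: W = -29700 J, Q = -36700 J, ΔU = -7010 J.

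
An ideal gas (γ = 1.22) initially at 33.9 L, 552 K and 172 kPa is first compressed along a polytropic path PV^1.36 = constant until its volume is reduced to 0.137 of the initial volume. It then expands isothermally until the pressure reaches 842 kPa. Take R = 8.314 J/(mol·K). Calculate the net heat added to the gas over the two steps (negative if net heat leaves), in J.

24100 J

n = P₁V₁/(RT₁) = 172×33.9/(8.314×552) = 1.27 mol.
Step 1 — Polytropic n=1.36: T₂ = T₁(V₁/V₂)^(n−1) = 552×(7.30)^0.36 = 1130 K; P₂ = P₁(V₁/V₂)^n = 2570 kPa.
W = (P₁V₁−P₂V₂)/(n−1) = (172×33.9−2570×4.64)/0.36 = -16900 J.
ΔU = nCvΔT = 1.27×37.8×(1130−552) = 27700 J.
Q = ΔU + W = 10800 J.
State after step 1: P = 2570 kPa, V = 4.64 L, T = 1130 K.
Step 2 — Isothermal: T stays 1130 K; PV = const ⇒ V₂ = 14.2 L, P₂ = 842 kPa.
ΔU = 0 (ideal gas, T constant).
W = nRT ln(V₂/V₁) = 1.27×8.314×1130×ln(3.05) = 13300 J.
Q = ΔU + W = 13300 J.
Net over both steps: W = -3630 J, Q = 24100 J, ΔU = 27700 J.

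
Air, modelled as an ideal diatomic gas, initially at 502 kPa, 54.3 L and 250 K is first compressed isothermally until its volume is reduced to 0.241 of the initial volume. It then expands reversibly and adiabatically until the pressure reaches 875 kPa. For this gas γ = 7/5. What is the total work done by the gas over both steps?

-23800 J

n = P₁V₁/(RT₁) = 502×54.3/(8.314×250) = 13.1 mol.
Step 1 — Isothermal: T stays 250 K; PV = const ⇒ V₂ = 13.1 L, P₂ = 2080 kPa.
ΔU = 0 (ideal gas, T constant).
W = nRT ln(V₂/V₁) = 13.1×8.314×250×ln(0.241) = -38800 J.
Q = ΔU + W = -38800 J.
State after step 1: P = 2080 kPa, V = 13.1 L, T = 250 K.
Step 2 — Adiabatic: T₂/T₁ = (P₂/P₁)^((γ−1)/γ) ⇒ T₂ = 250×(0.420)^0.286 = 195 K; V₂ = 24.3 L.
ΔU = nCvΔT = 13.1×20.8×(195−250) = -15000 J.
Q = 0 for an adiabatic process, so W = −ΔU = 15000 J.
Net over both steps: W = -23800 J, Q = -38800 J, ΔU = -15000 J.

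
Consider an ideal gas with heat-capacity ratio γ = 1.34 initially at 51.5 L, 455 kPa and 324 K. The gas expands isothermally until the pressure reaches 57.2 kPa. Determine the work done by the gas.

48600 J

n = P₁V₁/(RT₁) = 455×51.5/(8.314×324) = 8.70 mol.
Isothermal: T stays 324 K; PV = const ⇒ V₂ = 410 L, P₂ = 57.2 kPa.
W = nRT ln(V₂/V₁) = 8.70×8.314×324×ln(7.95) = 48600 J.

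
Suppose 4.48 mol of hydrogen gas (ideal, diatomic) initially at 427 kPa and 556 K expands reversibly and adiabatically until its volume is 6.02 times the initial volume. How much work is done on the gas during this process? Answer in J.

V₁ = nRT₁/P₁ = 4.48×8.314×556/427 = 48.5 L.
Adiabatic: TV^(γ−1) = const ⇒ T₂ = 556×(0.166)^0.400 = 271 K; PV^γ = const ⇒ P₂ = 34.6 kPa.
ΔU = nCvΔT = 4.48×20.8×(271−556) = -26500 J.
Q = 0 for an adiabatic process, so W = −ΔU = 26500 J.
Work done on the gas = −W_by = -26500 J.

-26500 J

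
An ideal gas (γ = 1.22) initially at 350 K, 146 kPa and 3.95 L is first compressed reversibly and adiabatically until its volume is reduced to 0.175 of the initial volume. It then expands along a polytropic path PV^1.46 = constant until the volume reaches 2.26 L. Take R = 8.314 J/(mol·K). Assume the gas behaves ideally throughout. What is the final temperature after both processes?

298 K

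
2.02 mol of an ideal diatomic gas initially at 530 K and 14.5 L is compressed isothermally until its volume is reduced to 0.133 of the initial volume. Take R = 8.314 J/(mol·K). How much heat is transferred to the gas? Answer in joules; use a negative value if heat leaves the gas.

P₁ = nRT₁/V₁ = 2.02×8.314×530/14.5 = 614 kPa.
Isothermal: T stays 530 K; PV = const ⇒ V₂ = 1.93 L, P₂ = 4620 kPa.
ΔU = 0 (ideal gas, T constant).
W = nRT ln(V₂/V₁) = 2.02×8.314×530×ln(0.133) = -18000 J.
Q = ΔU + W = -18000 J.

-18000 J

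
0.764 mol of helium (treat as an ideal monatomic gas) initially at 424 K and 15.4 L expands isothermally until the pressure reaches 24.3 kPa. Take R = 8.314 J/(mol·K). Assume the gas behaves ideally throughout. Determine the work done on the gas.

-5320 J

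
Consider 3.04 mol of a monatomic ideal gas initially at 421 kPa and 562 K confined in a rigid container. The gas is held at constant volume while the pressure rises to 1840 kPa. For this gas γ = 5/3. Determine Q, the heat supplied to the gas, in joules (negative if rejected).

71800 J

V₁ = nRT₁/P₁ = 3.04×8.314×562/421 = 33.7 L.
Isochoric: V stays 33.7 L; P/T = const ⇒ T₂ = 2460 K, P₂ = 1840 kPa.
W = 0 (no volume change).
ΔU = nCvΔT = 3.04×12.5×(2460−562) = 71800 J.
Q = ΔU = 71800 J.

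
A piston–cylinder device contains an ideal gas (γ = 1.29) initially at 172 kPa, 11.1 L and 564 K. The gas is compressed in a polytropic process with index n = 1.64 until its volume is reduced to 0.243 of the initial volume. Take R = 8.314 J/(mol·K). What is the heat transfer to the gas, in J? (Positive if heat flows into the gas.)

5300 J

n = P₁V₁/(RT₁) = 172×11.1/(8.314×564) = 0.407 mol.
Polytropic n=1.64: T₂ = T₁(V₁/V₂)^(n−1) = 564×(4.12)^0.64 = 1390 K; P₂ = P₁(V₁/V₂)^n = 1750 kPa.
W = (P₁V₁−P₂V₂)/(n−1) = (172×11.1−1750×2.70)/0.64 = -4390 J.
ΔU = nCvΔT = 0.407×28.7×(1390−564) = 9700 J.
Q = ΔU + W = 5300 J.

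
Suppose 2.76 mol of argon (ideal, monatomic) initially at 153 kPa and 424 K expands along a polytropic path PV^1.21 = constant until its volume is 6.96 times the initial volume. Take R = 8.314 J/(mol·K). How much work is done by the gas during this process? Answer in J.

V₁ = nRT₁/P₁ = 2.76×8.314×424/153 = 63.6 L.
Polytropic n=1.21: T₂ = T₁(V₁/V₂)^(n−1) = 424×(0.144)^0.21 = 282 K; P₂ = P₁(V₁/V₂)^n = 14.6 kPa.
W = (P₁V₁−P₂V₂)/(n−1) = (153×63.6−14.6×443)/0.21 = 15500 J.

15500 J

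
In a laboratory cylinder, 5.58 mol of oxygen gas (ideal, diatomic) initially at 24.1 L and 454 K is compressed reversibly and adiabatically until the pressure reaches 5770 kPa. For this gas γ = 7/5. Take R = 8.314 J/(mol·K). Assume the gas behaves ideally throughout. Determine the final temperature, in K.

778 K

P₁ = nRT₁/V₁ = 5.58×8.314×454/24.1 = 874 kPa.
Adiabatic: T₂/T₁ = (P₂/P₁)^((γ−1)/γ) ⇒ T₂ = 454×(6.60)^0.286 = 778 K; V₂ = 6.26 L.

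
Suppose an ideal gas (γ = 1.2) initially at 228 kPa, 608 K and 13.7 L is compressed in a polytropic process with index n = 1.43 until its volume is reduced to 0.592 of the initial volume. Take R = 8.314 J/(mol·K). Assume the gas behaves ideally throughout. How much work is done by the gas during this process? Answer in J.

-1840 J

n = P₁V₁/(RT₁) = 228×13.7/(8.314×608) = 0.618 mol.
Polytropic n=1.43: T₂ = T₁(V₁/V₂)^(n−1) = 608×(1.69)^0.43 = 762 K; P₂ = P₁(V₁/V₂)^n = 483 kPa.
W = (P₁V₁−P₂V₂)/(n−1) = (228×13.7−483×8.11)/0.43 = -1840 J.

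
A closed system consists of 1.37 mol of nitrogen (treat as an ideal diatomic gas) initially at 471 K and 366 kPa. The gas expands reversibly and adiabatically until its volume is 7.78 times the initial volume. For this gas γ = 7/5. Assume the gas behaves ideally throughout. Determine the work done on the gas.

V₁ = nRT₁/P₁ = 1.37×8.314×471/366 = 14.7 L.
Adiabatic: TV^(γ−1) = const ⇒ T₂ = 471×(0.129)^0.400 = 207 K; PV^γ = const ⇒ P₂ = 20.7 kPa.
ΔU = nCvΔT = 1.37×20.8×(207−471) = -7510 J.
Q = 0 for an adiabatic process, so W = −ΔU = 7510 J.
Work done on the gas = −W_by = -7510 J.

-7510 J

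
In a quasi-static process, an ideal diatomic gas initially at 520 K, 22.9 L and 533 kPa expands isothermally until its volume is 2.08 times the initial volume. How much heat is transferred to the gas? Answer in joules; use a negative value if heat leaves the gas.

8940 J

n = P₁V₁/(RT₁) = 533×22.9/(8.314×520) = 2.82 mol.
Isothermal: T stays 520 K; PV = const ⇒ V₂ = 47.6 L, P₂ = 256 kPa.
ΔU = 0 (ideal gas, T constant).
W = nRT ln(V₂/V₁) = 2.82×8.314×520×ln(2.08) = 8940 J.
Q = ΔU + W = 8940 J.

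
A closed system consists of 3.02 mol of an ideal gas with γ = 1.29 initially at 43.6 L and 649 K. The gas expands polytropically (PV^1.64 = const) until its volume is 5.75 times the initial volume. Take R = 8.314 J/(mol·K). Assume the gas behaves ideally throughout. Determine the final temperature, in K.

P₁ = nRT₁/V₁ = 3.02×8.314×649/43.6 = 374 kPa.
Polytropic n=1.64: T₂ = T₁(V₁/V₂)^(n−1) = 649×(0.174)^0.64 = 212 K; P₂ = P₁(V₁/V₂)^n = 21.2 kPa.

212 K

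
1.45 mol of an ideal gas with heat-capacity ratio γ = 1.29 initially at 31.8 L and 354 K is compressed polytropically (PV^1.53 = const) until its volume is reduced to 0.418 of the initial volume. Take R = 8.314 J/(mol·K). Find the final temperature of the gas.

P₁ = nRT₁/V₁ = 1.45×8.314×354/31.8 = 134 kPa.
Polytropic n=1.53: T₂ = T₁(V₁/V₂)^(n−1) = 354×(2.39)^0.53 = 562 K; P₂ = P₁(V₁/V₂)^n = 510 kPa.

562 K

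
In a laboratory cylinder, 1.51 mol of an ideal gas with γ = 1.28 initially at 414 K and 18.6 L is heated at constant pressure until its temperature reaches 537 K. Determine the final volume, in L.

P₁ = nRT₁/V₁ = 1.51×8.314×414/18.6 = 279 kPa.
Isobaric: P stays 279 kPa; V/T = const ⇒ T₂ = 537 K, V₂ = 24.1 L.

24.1 L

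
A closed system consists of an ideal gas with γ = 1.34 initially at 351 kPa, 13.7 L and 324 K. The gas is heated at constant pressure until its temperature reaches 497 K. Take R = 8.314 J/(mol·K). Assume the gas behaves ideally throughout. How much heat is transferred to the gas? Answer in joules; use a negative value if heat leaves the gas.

n = P₁V₁/(RT₁) = 351×13.7/(8.314×324) = 1.79 mol.
Isobaric: P stays 351 kPa; V/T = const ⇒ T₂ = 497 K, V₂ = 21.0 L.
W = PΔV = 351×(21.0−13.7) kPa·L = 2570 J.
ΔU = nCvΔT = 1.79×24.5×(497−324) = 7550 J.
Q = ΔU + W = nCpΔT = 10100 J.

10100 J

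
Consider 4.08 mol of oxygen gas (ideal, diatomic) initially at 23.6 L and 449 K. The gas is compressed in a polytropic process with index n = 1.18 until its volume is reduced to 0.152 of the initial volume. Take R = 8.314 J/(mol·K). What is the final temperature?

630 K

P₁ = nRT₁/V₁ = 4.08×8.314×449/23.6 = 645 kPa.
Polytropic n=1.18: T₂ = T₁(V₁/V₂)^(n−1) = 449×(6.58)^0.18 = 630 K; P₂ = P₁(V₁/V₂)^n = 5960 kPa.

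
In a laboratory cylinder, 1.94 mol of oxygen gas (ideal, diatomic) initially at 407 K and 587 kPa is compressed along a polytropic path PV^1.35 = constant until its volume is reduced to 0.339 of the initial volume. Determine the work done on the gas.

V₁ = nRT₁/P₁ = 1.94×8.314×407/587 = 11.2 L.
Polytropic n=1.35: T₂ = T₁(V₁/V₂)^(n−1) = 407×(2.95)^0.35 = 594 K; P₂ = P₁(V₁/V₂)^n = 2530 kPa.
W = (P₁V₁−P₂V₂)/(n−1) = (587×11.2−2530×3.79)/0.35 = -8630 J.
Work done on the gas = −W_by = 8630 J.

8630 J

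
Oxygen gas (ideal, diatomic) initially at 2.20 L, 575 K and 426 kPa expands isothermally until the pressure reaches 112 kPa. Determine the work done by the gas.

1250 J

n = P₁V₁/(RT₁) = 426×2.20/(8.314×575) = 0.196 mol.
Isothermal: T stays 575 K; PV = const ⇒ V₂ = 8.37 L, P₂ = 112 kPa.
W = nRT ln(V₂/V₁) = 0.196×8.314×575×ln(3.80) = 1250 J.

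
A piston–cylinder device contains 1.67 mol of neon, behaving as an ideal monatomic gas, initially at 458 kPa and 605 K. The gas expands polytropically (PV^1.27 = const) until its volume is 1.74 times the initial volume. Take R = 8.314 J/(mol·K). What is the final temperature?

521 K

V₁ = nRT₁/P₁ = 1.67×8.314×605/458 = 18.3 L.
Polytropic n=1.27: T₂ = T₁(V₁/V₂)^(n−1) = 605×(0.575)^0.27 = 521 K; P₂ = P₁(V₁/V₂)^n = 227 kPa.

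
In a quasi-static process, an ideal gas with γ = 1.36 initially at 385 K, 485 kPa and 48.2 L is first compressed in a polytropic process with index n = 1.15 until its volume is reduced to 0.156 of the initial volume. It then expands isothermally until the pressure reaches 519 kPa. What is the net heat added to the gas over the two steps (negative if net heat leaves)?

34700 J

n = P₁V₁/(RT₁) = 485×48.2/(8.314×385) = 7.30 mol.
Step 1 — Polytropic n=1.15: T₂ = T₁(V₁/V₂)^(n−1) = 385×(6.41)^0.15 = 509 K; P₂ = P₁(V₁/V₂)^n = 4110 kPa.
W = (P₁V₁−P₂V₂)/(n−1) = (485×48.2−4110×7.52)/0.15 = -50100 J.
ΔU = nCvΔT = 7.30×23.1×(509−385) = 20900 J.
Q = ΔU + W = -29200 J.
State after step 1: P = 4110 kPa, V = 7.52 L, T = 509 K.
Step 2 — Isothermal: T stays 509 K; PV = const ⇒ V₂ = 59.5 L, P₂ = 519 kPa.
ΔU = 0 (ideal gas, T constant).
W = nRT ln(V₂/V₁) = 7.30×8.314×509×ln(7.92) = 63900 J.
Q = ΔU + W = 63900 J.
Net over both steps: W = 13800 J, Q = 34700 J, ΔU = 20900 J.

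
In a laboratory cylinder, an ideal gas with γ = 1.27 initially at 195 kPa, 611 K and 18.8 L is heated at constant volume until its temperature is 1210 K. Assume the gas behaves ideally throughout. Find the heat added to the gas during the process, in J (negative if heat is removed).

n = P₁V₁/(RT₁) = 195×18.8/(8.314×611) = 0.722 mol.
Isochoric: V stays 18.8 L; P/T = const ⇒ T₂ = 1210 K, P₂ = 386 kPa.
W = 0 (no volume change).
ΔU = nCvΔT = 0.722×30.8×(1210−611) = 13300 J.
Q = ΔU = 13300 J.

13300 J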